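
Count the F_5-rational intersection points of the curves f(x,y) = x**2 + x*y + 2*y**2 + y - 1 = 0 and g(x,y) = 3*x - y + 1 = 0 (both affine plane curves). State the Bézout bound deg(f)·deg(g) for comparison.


Common zeros: {(1, 4)}; count = 1; Bézout bound = 2.

deg(f) = 2, deg(g) = 1, so Bézout bound = 2.
Scan x ∈ F_5. For each x, list the y ∈ F_5 with f(x, y) ≡ 0 and those with g(x, y) ≡ 0 (mod 5); the common zeros in that column are the intersection.
  x = 0: f ≡ 0 at y ∈ {3, 4}; g ≡ 0 at y ∈ {1}; common: ∅.
  x = 1: f ≡ 0 at y ∈ {0, 4}; g ≡ 0 at y ∈ {4}; common: {4}.
  x = 2: f ≡ 0 at y ∈ {3}; g ≡ 0 at y ∈ {2}; common: ∅.
  x = 3: f ≡ 0 at y ∈ ∅; g ≡ 0 at y ∈ {0}; common: ∅.
  x = 4: f ≡ 0 at y ∈ {0}; g ≡ 0 at y ∈ {3}; common: ∅.
Collecting: common zeros = {(1, 4)}, so the count is 1.
Comparison with the Bézout bound: 1 ≤ 2 = deg(f)·deg(g), as expected for curves with no common component (the affine F_5-count falls short of the bound because intersections may lie at infinity, over extension fields, or carry multiplicity).


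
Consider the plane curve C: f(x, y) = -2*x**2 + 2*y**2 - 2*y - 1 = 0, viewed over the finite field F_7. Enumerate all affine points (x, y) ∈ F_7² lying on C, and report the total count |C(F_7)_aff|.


Affine F_7-points: {(1, 4), (3, 3), (3, 5), (4, 3), (4, 5), (6, 4)}; count = 6.

For each of the 49 pairs (x, y) ∈ F_7², evaluate f(x, y) mod 7. Record the zeros.
  x = 0: [0↦6, 1↦6, 2↦3, 3↦4, 4↦2, 5↦4, 6↦3]  zeros at y ∈ ∅
  x = 1: [0↦4, 1↦4, 2↦1, 3↦2, 4↦0, 5↦2, 6↦1]  zeros at y ∈ {4}
  x = 2: [0↦5, 1↦5, 2↦2, 3↦3, 4↦1, 5↦3, 6↦2]  zeros at y ∈ ∅
  x = 3: [0↦2, 1↦2, 2↦6, 3↦0, 4↦5, 5↦0, 6↦6]  zeros at y ∈ {3, 5}
  x = 4: [0↦2, 1↦2, 2↦6, 3↦0, 4↦5, 5↦0, 6↦6]  zeros at y ∈ {3, 5}
  x = 5: [0↦5, 1↦5, 2↦2, 3↦3, 4↦1, 5↦3, 6↦2]  zeros at y ∈ ∅
  x = 6: [0↦4, 1↦4, 2↦1, 3↦2, 4↦0, 5↦2, 6↦1]  zeros at y ∈ {4}
Collecting zeros: affine points = {(1, 4), (3, 3), (3, 5), (4, 3), (4, 5), (6, 4)}.
Total count |C(F_7)_aff| = 6.


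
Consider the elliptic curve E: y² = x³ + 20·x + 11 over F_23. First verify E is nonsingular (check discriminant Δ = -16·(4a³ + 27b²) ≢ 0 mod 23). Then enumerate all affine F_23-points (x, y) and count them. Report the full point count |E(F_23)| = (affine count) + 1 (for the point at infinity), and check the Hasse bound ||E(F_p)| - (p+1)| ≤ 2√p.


Affine points = {(1, 3), (1, 20), (2, 6), (2, 17), (3, 11), (3, 12), (5, 11), (5, 12), (6, 5), (6, 18), (8, 4), (8, 19), (9, 0), (12, 1), (12, 22), (15, 11), (15, 12), (18, 4), (18, 19), (20, 4), (20, 19), (21, 3), (21, 20), (22, 6), (22, 17)}; affine count = 25; |E(F_23)| = 26.

Discriminant check: Δ ∝ 4a³ + 27b² = 4·20³ + 27·11² = 4·8000 + 27·121 ≡ 8 (mod 23). Nonzero ⇒ E is nonsingular.
For each x ∈ F_23, compute rhs = x³ + 20·x + 11 mod 23, then count y ∈ F_23 with y² ≡ rhs.
  x = 0: rhs = 11, matching y values: none (0 points).
  x = 1: rhs = 9, matching y values: 3, 20 (2 points).
  x = 2: rhs = 13, matching y values: 6, 17 (2 points).
  x = 3: rhs = 6, matching y values: 11, 12 (2 points).
  x = 4: rhs = 17, matching y values: none (0 points).
  x = 5: rhs = 6, matching y values: 11, 12 (2 points).
  x = 6: rhs = 2, matching y values: 5, 18 (2 points).
  x = 7: rhs = 11, matching y values: none (0 points).
  x = 8: rhs = 16, matching y values: 4, 19 (2 points).
  x = 9: rhs = 0, matching y values: 0 (1 points).
  x = 10: rhs = 15, matching y values: none (0 points).
  x = 11: rhs = 21, matching y values: none (0 points).
  x = 12: rhs = 1, matching y values: 1, 22 (2 points).
  x = 13: rhs = 7, matching y values: none (0 points).
  x = 14: rhs = 22, matching y values: none (0 points).
  x = 15: rhs = 6, matching y values: 11, 12 (2 points).
  x = 16: rhs = 11, matching y values: none (0 points).
  x = 17: rhs = 20, matching y values: none (0 points).
  x = 18: rhs = 16, matching y values: 4, 19 (2 points).
  x = 19: rhs = 5, matching y values: none (0 points).
  x = 20: rhs = 16, matching y values: 4, 19 (2 points).
  x = 21: rhs = 9, matching y values: 3, 20 (2 points).
  x = 22: rhs = 13, matching y values: 6, 17 (2 points).
Total affine count: 25.
Full point count |E(F_23)| = 25 + 1 = 26.
Hasse bound: |26 − (23+1)| = |2| = 2 ≤ 2√23 ≈ 9.5917 ✓.


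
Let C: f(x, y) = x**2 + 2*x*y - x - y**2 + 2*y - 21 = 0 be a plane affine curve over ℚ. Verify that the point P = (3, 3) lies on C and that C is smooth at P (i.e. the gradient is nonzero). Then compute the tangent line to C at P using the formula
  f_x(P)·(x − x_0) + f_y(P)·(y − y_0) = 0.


Tangent line at P: 11*x + 2*y - 39 = 0.

Step 1: f(3, 3) = 0, so P lies on C.
Step 2: partial derivatives
  f_x(x, y) = 2*x + 2*y - 1, f_y(x, y) = 2*x - 2*y + 2.
  f_x(P) = 11, f_y(P) = 2 (gradient nonzero, so P is smooth).
Step 3: tangent line at P: 11·(x − 3) + 2·(y − 3) = 0.
Expanding: 11*x + 2*y - 39 = 0.


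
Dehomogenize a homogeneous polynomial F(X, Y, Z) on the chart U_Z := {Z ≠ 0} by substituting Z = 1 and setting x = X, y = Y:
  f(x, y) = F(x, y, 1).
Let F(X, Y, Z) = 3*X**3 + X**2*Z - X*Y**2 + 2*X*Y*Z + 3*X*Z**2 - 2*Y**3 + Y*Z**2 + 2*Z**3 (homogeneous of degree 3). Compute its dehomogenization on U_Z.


f(x, y) = 3*x**3 + x**2 - x*y**2 + 2*x*y + 3*x - 2*y**3 + y + 2

On U_Z we set Z = 1. Each monomial c·X^i·Y^j·Z^k in F becomes c·x^i·y^j·1^k = c·x^i·y^j.
Substituting Z = 1: F(X, Y, 1) = 3*x**3 + x**2 - x*y**2 + 2*x*y + 3*x - 2*y**3 + y + 2.
Note: deg(f) ≤ deg(F) = 3; strict inequality happens when F is divisible by Z (lost terms).


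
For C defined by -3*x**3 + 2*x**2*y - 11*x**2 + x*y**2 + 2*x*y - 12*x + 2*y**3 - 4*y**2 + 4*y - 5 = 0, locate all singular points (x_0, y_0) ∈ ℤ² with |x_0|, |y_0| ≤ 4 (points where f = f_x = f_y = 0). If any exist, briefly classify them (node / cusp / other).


Singular points: {(-1, 1)}; classification: cusp.

Compute partial derivatives:
  f_x = -9*x**2 + 4*x*y - 22*x + y**2 + 2*y - 12.
  f_y = 2*x**2 + 2*x*y + 2*x + 6*y**2 - 8*y + 4.
Scan x_0 ∈ {−4, ..., 4}. For each x_0, f_y(x_0, y) is a polynomial in y; find its integer roots y ∈ {−4, ..., 4}, then test f_x and f at those candidates.
  x = -4: f_y(-4, y) = 6*y**2 - 16*y + 28; no integer root y with |y| ≤ 4.
  x = -3: f_y(-3, y) = 6*y**2 - 14*y + 16; no integer root y with |y| ≤ 4.
  x = -2: f_y(-2, y) = 6*y**2 - 12*y + 8; no integer root y with |y| ≤ 4.
  x = -1: f_y(-1, y) = 6*y**2 - 10*y + 4; vanishes at y ∈ {1}. (-1, 1): f_x = 0, f = 0 — SINGULAR.
  x = 0: f_y(0, y) = 6*y**2 - 8*y + 4; no integer root y with |y| ≤ 4.
  x = 1: f_y(1, y) = 6*y**2 - 6*y + 8; no integer root y with |y| ≤ 4.
  x = 2: f_y(2, y) = 6*y**2 - 4*y + 16; no integer root y with |y| ≤ 4.
  x = 3: f_y(3, y) = 6*y**2 - 2*y + 28; no integer root y with |y| ≤ 4.
  x = 4: f_y(4, y) = 6*y**2 + 44; no integer root y with |y| ≤ 4.
Only singular point on the grid: (-1, 1).
Classify: substitute x = -1 + u, y = 1 + v and expand: f = -3*u**3 + 2*u**2*v + u*v**2 + 2*v**3 + v**2.
No constant or linear terms (consistent with a singular point). Quadratic part: v**2. Cubic part: -3*u**3 + 2*u**2*v + u*v**2 + 2*v**3.
The quadratic part v**2 is a perfect square, so there is a single (double) tangent line v = 0, i.e. y = 1. Restricting the cubic part to that line (v = 0) leaves -3*u**3 ≠ 0, so f is not divisible by v and the branch is v² ≈ 3*u**3 to lowest order — this is a cusp.
Classification: cusp.


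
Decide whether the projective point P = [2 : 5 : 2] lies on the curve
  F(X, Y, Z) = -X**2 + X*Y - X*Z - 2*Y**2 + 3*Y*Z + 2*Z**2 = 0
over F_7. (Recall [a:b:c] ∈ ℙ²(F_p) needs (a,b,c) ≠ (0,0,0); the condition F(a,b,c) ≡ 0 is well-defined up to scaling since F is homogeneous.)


F(2,5,2) ≡ 4 (mod 7); P is NOT on the curve.

Evaluate F(2, 5, 2) term-by-term (mod 7).
  -X**2 ↦ -1·4·1·1 = -4
  X*Y ↦ 1·2·5·1 = 10
  -X*Z ↦ -1·2·1·2 = -4
  -2*Y**2 ↦ -2·1·25·1 = -50
  3*Y*Z ↦ 3·1·5·2 = 30
  2*Z**2 ↦ 2·1·1·4 = 8
Sum: F(2, 5, 2) = (-4) + (10) + (-4) + (-50) + (30) + (8) = -10.
Reducing mod 7: -10 ≡ 4 (mod 7).
Since F(a, b, c) ≡ 4 ≠ 0 (mod 7), P does NOT lie on the curve.


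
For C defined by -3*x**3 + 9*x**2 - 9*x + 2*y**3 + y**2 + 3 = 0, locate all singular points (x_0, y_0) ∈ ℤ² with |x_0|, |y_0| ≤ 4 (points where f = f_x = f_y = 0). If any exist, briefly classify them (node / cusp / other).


Singular points: {(1, 0)}; classification: cusp.

Compute partial derivatives:
  f_x = -9*x**2 + 18*x - 9.
  f_y = 6*y**2 + 2*y.
Scan x_0 ∈ {−4, ..., 4}. For each x_0, f_y(x_0, y) is a polynomial in y; find its integer roots y ∈ {−4, ..., 4}, then test f_x and f at those candidates.
  x = -4: f_y(-4, y) = 6*y**2 + 2*y; vanishes at y ∈ {0}. (-4, 0): f_x = -225 ≠ 0.
  x = -3: f_y(-3, y) = 6*y**2 + 2*y; vanishes at y ∈ {0}. (-3, 0): f_x = -144 ≠ 0.
  x = -2: f_y(-2, y) = 6*y**2 + 2*y; vanishes at y ∈ {0}. (-2, 0): f_x = -81 ≠ 0.
  x = -1: f_y(-1, y) = 6*y**2 + 2*y; vanishes at y ∈ {0}. (-1, 0): f_x = -36 ≠ 0.
  x = 0: f_y(0, y) = 6*y**2 + 2*y; vanishes at y ∈ {0}. (0, 0): f_x = -9 ≠ 0.
  x = 1: f_y(1, y) = 6*y**2 + 2*y; vanishes at y ∈ {0}. (1, 0): f_x = 0, f = 0 — SINGULAR.
  x = 2: f_y(2, y) = 6*y**2 + 2*y; vanishes at y ∈ {0}. (2, 0): f_x = -9 ≠ 0.
  x = 3: f_y(3, y) = 6*y**2 + 2*y; vanishes at y ∈ {0}. (3, 0): f_x = -36 ≠ 0.
  x = 4: f_y(4, y) = 6*y**2 + 2*y; vanishes at y ∈ {0}. (4, 0): f_x = -81 ≠ 0.
Only singular point on the grid: (1, 0).
Classify: substitute x = 1 + u, y = 0 + v and expand: f = -3*u**3 + 2*v**3 + v**2.
No constant or linear terms (consistent with a singular point). Quadratic part: v**2. Cubic part: -3*u**3 + 2*v**3.
The quadratic part v**2 is a perfect square, so there is a single (double) tangent line v = 0, i.e. y = 0. Restricting the cubic part to that line (v = 0) leaves -3*u**3 ≠ 0, so f is not divisible by v and the branch is v² ≈ 3*u**3 to lowest order — this is a cusp.
Classification: cusp.


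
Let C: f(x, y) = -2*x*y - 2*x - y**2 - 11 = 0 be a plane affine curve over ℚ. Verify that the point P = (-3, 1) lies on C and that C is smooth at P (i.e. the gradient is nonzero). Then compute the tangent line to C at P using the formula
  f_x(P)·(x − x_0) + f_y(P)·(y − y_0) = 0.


Tangent line at P: -4*x + 4*y - 16 = 0.

Step 1: f(-3, 1) = 0, so P lies on C.
Step 2: partial derivatives
  f_x(x, y) = -2*y - 2, f_y(x, y) = -2*x - 2*y.
  f_x(P) = -4, f_y(P) = 4 (gradient nonzero, so P is smooth).
Step 3: tangent line at P: -4·(x − -3) + 4·(y − 1) = 0.
Expanding: -4*x + 4*y - 16 = 0.


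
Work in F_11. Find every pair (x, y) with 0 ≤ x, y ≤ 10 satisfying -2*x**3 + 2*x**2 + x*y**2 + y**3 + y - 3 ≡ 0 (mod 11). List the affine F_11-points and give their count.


Affine F_11-points: {(0, 8), (1, 1), (1, 2), (1, 7), (2, 0), (2, 10), (3, 4), (4, 0), (4, 3), (4, 4), (5, 4), (6, 0), (7, 5), (9, 3), (10, 3), (10, 6)}; count = 16.

For each of the 121 pairs (x, y) ∈ F_11², evaluate f(x, y) mod 11. Record the zeros.
  x = 0: [0↦8, 1↦10, 2↦7, 3↦5, 4↦10, 5↦6, 6↦10, 7↦6, 8↦0, 9↦9, 10↦6]  zeros at y ∈ {8}
  x = 1: [0↦8, 1↦0, 2↦0, 3↦3, 4↦4, 5↦9, 6↦2, 7↦0, 8↦9, 9↦2, 10↦7]  zeros at y ∈ {1, 2, 7}
  x = 2: [0↦0, 1↦4, 2↦7, 3↦4, 4↦1, 5↦4, 6↦8, 7↦8, 8↦10, 9↦9, 10↦0]  zeros at y ∈ {0, 10}
  x = 3: [0↦5, 1↦10, 2↦5, 3↦7, 4↦0, 5↦1, 6↦5, 7↦7, 8↦2, 9↦7, 10↦6]  zeros at y ∈ {4}
  x = 4: [0↦0, 1↦6, 2↦4, 3↦0, 4↦0, 5↦10, 6↦3, 7↦7, 8↦6, 9↦6, 10↦2]  zeros at y ∈ {0, 3, 4}
  x = 5: [0↦6, 1↦2, 2↦3, 3↦4, 4↦0, 5↦8, 6↦1, 7↦7, 8↦10, 9↦5, 10↦9]  zeros at y ∈ {4}
  x = 6: [0↦0, 1↦8, 2↦1, 3↦7, 4↦10, 5↦5, 6↦9, 7↦6, 8↦2, 9↦3, 10↦4]  zeros at y ∈ {0}
  x = 7: [0↦3, 1↦1, 2↦8, 3↦8, 4↦7, 5↦0, 6↦4, 7↦3, 8↦3, 9↦10, 10↦8]  zeros at y ∈ {5}
  x = 8: [0↦3, 1↦2, 2↦1, 3↦6, 4↦1, 5↦3, 6↦7, 7↦8, 8↦1, 9↦3, 10↦9]  zeros at y ∈ ∅
  x = 9: [0↦10, 1↦10, 2↦1, 3↦0, 4↦2, 5↦2, 6↦6, 7↦9, 8↦6, 9↦3, 10↦6]  zeros at y ∈ {3}
  x = 10: [0↦1, 1↦2, 2↦7, 3↦0, 4↦9, 5↦7, 6↦0, 7↦5, 8↦6, 9↦9, 10↦9]  zeros at y ∈ {3, 6}
Collecting zeros: affine points = {(0, 8), (1, 1), (1, 2), (1, 7), (2, 0), (2, 10), (3, 4), (4, 0), (4, 3), (4, 4), (5, 4), (6, 0), (7, 5), (9, 3), (10, 3), (10, 6)}.
Total count |C(F_11)_aff| = 16.


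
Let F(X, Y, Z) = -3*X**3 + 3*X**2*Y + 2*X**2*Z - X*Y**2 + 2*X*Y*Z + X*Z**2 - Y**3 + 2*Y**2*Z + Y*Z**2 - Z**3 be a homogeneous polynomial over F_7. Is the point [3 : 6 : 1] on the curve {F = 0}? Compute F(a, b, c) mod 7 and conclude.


F(3,6,1) ≡ 3 (mod 7); P is NOT on the curve.

Evaluate F(3, 6, 1) term-by-term (mod 7).
  -3*X**3 ↦ -3·27·1·1 = -81
  3*X**2*Y ↦ 3·9·6·1 = 162
  2*X**2*Z ↦ 2·9·1·1 = 18
  -X*Y**2 ↦ -1·3·36·1 = -108
  2*X*Y*Z ↦ 2·3·6·1 = 36
  X*Z**2 ↦ 1·3·1·1 = 3
  -Y**3 ↦ -1·1·216·1 = -216
  2*Y**2*Z ↦ 2·1·36·1 = 72
  Y*Z**2 ↦ 1·1·6·1 = 6
  -Z**3 ↦ -1·1·1·1 = -1
Sum: F(3, 6, 1) = (-81) + (162) + (18) + (-108) + (36) + (3) + (-216) + (72) + (6) + (-1) = -109.
Reducing mod 7: -109 ≡ 3 (mod 7).
Since F(a, b, c) ≡ 3 ≠ 0 (mod 7), P does NOT lie on the curve.


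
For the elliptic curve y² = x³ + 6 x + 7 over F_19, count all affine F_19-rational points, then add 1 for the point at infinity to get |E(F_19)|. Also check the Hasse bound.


Affine points = {(0, 8), (0, 11), (4, 0), (8, 4), (8, 15), (9, 7), (9, 12), (11, 6), (11, 13), (14, 2), (14, 17), (16, 0), (17, 5), (17, 14), (18, 0)}; affine count = 15; |E(F_19)| = 16.

Discriminant check: Δ ∝ 4a³ + 27b² = 4·6³ + 27·7² = 4·216 + 27·49 ≡ 2 (mod 19). Nonzero ⇒ E is nonsingular.
For each x ∈ F_19, compute rhs = x³ + 6·x + 7 mod 19, then count y ∈ F_19 with y² ≡ rhs.
  x = 0: rhs = 7, matching y values: 8, 11 (2 points).
  x = 1: rhs = 14, matching y values: none (0 points).
  x = 2: rhs = 8, matching y values: none (0 points).
  x = 3: rhs = 14, matching y values: none (0 points).
  x = 4: rhs = 0, matching y values: 0 (1 points).
  x = 5: rhs = 10, matching y values: none (0 points).
  x = 6: rhs = 12, matching y values: none (0 points).
  x = 7: rhs = 12, matching y values: none (0 points).
  x = 8: rhs = 16, matching y values: 4, 15 (2 points).
  x = 9: rhs = 11, matching y values: 7, 12 (2 points).
  x = 10: rhs = 3, matching y values: none (0 points).
  x = 11: rhs = 17, matching y values: 6, 13 (2 points).
  x = 12: rhs = 2, matching y values: none (0 points).
  x = 13: rhs = 2, matching y values: none (0 points).
  x = 14: rhs = 4, matching y values: 2, 17 (2 points).
  x = 15: rhs = 14, matching y values: none (0 points).
  x = 16: rhs = 0, matching y values: 0 (1 points).
  x = 17: rhs = 6, matching y values: 5, 14 (2 points).
  x = 18: rhs = 0, matching y values: 0 (1 points).
Total affine count: 15.
Full point count |E(F_19)| = 15 + 1 = 16.
Hasse bound: |16 − (19+1)| = |-4| = 4 ≤ 2√19 ≈ 8.7178 ✓.


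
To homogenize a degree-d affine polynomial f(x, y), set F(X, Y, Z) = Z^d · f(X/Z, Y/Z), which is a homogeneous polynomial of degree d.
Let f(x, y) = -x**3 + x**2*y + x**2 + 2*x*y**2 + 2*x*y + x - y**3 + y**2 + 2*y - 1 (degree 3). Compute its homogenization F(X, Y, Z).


F(X, Y, Z) = -X**3 + X**2*Y + X**2*Z + 2*X*Y**2 + 2*X*Y*Z + X*Z**2 - Y**3 + Y**2*Z + 2*Y*Z**2 - Z**3

deg(f) = 3.
Substitute x = X/Z, y = Y/Z into f, then multiply by Z^3.
  monomial -1·x^3·y^0 ↦ -1·X^3·Y^0·Z^0.
  monomial 1·x^2·y^1 ↦ 1·X^2·Y^1·Z^0.
  monomial 1·x^2·y^0 ↦ 1·X^2·Y^0·Z^1.
  monomial 2·x^1·y^2 ↦ 2·X^1·Y^2·Z^0.
  monomial 2·x^1·y^1 ↦ 2·X^1·Y^1·Z^1.
  monomial 1·x^1·y^0 ↦ 1·X^1·Y^0·Z^2.
  monomial -1·x^0·y^3 ↦ -1·X^0·Y^3·Z^0.
  monomial 1·x^0·y^2 ↦ 1·X^0·Y^2·Z^1.
  monomial 2·x^0·y^1 ↦ 2·X^0·Y^1·Z^2.
  monomial -1·x^0·y^0 ↦ -1·X^0·Y^0·Z^3.
Collecting: F(X, Y, Z) = -X**3 + X**2*Y + X**2*Z + 2*X*Y**2 + 2*X*Y*Z + X*Z**2 - Y**3 + Y**2*Z + 2*Y*Z**2 - Z**3.


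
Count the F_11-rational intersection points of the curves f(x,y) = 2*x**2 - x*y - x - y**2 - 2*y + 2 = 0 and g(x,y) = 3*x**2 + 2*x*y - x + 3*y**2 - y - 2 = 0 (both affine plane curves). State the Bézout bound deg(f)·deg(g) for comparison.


Common zeros: ∅; count = 0; Bézout bound = 4.

deg(f) = 2, deg(g) = 2, so Bézout bound = 4.
Scan x ∈ F_11. For each x, list the y ∈ F_11 with f(x, y) ≡ 0 and those with g(x, y) ≡ 0 (mod 11); the common zeros in that column are the intersection.
  x = 0: f ≡ 0 at y ∈ {4, 5}; g ≡ 0 at y ∈ {1, 3}; common: ∅.
  x = 1: f ≡ 0 at y ∈ ∅; g ≡ 0 at y ∈ {0, 7}; common: ∅.
  x = 2: f ≡ 0 at y ∈ {8, 10}; g ≡ 0 at y ∈ {3, 7}; common: ∅.
  x = 3: f ≡ 0 at y ∈ {1, 5}; g ≡ 0 at y ∈ {0, 2}; common: ∅.
  x = 4: f ≡ 0 at y ∈ ∅; g ≡ 0 at y ∈ ∅; common: ∅.
  x = 5: f ≡ 0 at y ∈ ∅; g ≡ 0 at y ∈ ∅; common: ∅.
  x = 6: f ≡ 0 at y ∈ ∅; g ≡ 0 at y ∈ ∅; common: ∅.
  x = 7: f ≡ 0 at y ∈ ∅; g ≡ 0 at y ∈ {1, 2}; common: ∅.
  x = 8: f ≡ 0 at y ∈ {4, 8}; g ≡ 0 at y ∈ ∅; common: ∅.
  x = 9: f ≡ 0 at y ∈ {1, 10}; g ≡ 0 at y ∈ ∅; common: ∅.
  x = 10: f ≡ 0 at y ∈ ∅; g ≡ 0 at y ∈ ∅; common: ∅.
Collecting: common zeros = ∅, so the count is 0.
Comparison with the Bézout bound: 0 ≤ 4 = deg(f)·deg(g), as expected for curves with no common component (the affine F_11-count falls short of the bound because intersections may lie at infinity, over extension fields, or carry multiplicity).


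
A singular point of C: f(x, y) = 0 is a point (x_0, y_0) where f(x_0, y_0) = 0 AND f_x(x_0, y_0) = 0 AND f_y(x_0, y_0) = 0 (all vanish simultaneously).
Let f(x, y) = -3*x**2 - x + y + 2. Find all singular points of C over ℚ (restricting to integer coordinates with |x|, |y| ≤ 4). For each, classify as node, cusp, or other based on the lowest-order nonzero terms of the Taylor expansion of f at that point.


No singular points in the scanned grid; C is smooth there.

Compute partial derivatives:
  f_x = -6*x - 1.
  f_y = 1.
f_y = 1 is a nonzero constant, so f_y never vanishes: no point (x, y) can satisfy f = f_x = f_y = 0. In particular no (x, y) ∈ {−4, ..., 4}² is singular; the curve is smooth.


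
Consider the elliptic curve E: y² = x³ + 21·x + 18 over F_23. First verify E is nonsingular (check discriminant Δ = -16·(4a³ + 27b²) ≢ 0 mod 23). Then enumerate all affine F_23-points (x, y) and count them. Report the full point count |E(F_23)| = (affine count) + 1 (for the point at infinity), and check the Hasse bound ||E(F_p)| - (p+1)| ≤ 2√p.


Affine points = {(0, 8), (0, 15), (3, 4), (3, 19), (5, 8), (5, 15), (7, 5), (7, 18), (8, 10), (8, 13), (9, 4), (9, 19), (10, 3), (10, 20), (11, 4), (11, 19), (13, 2), (13, 21), (18, 8), (18, 15), (19, 10), (19, 13)}; affine count = 22; |E(F_23)| = 23.

Discriminant check: Δ ∝ 4a³ + 27b² = 4·21³ + 27·18² = 4·9261 + 27·324 ≡ 22 (mod 23). Nonzero ⇒ E is nonsingular.
For each x ∈ F_23, compute rhs = x³ + 21·x + 18 mod 23, then count y ∈ F_23 with y² ≡ rhs.
  x = 0: rhs = 18, matching y values: 8, 15 (2 points).
  x = 1: rhs = 17, matching y values: none (0 points).
  x = 2: rhs = 22, matching y values: none (0 points).
  x = 3: rhs = 16, matching y values: 4, 19 (2 points).
  x = 4: rhs = 5, matching y values: none (0 points).
  x = 5: rhs = 18, matching y values: 8, 15 (2 points).
  x = 6: rhs = 15, matching y values: none (0 points).
  x = 7: rhs = 2, matching y values: 5, 18 (2 points).
  x = 8: rhs = 8, matching y values: 10, 13 (2 points).
  x = 9: rhs = 16, matching y values: 4, 19 (2 points).
  x = 10: rhs = 9, matching y values: 3, 20 (2 points).
  x = 11: rhs = 16, matching y values: 4, 19 (2 points).
  x = 12: rhs = 20, matching y values: none (0 points).
  x = 13: rhs = 4, matching y values: 2, 21 (2 points).
  x = 14: rhs = 20, matching y values: none (0 points).
  x = 15: rhs = 5, matching y values: none (0 points).
  x = 16: rhs = 11, matching y values: none (0 points).
  x = 17: rhs = 21, matching y values: none (0 points).
  x = 18: rhs = 18, matching y values: 8, 15 (2 points).
  x = 19: rhs = 8, matching y values: 10, 13 (2 points).
  x = 20: rhs = 20, matching y values: none (0 points).
  x = 21: rhs = 14, matching y values: none (0 points).
  x = 22: rhs = 19, matching y values: none (0 points).
Total affine count: 22.
Full point count |E(F_23)| = 22 + 1 = 23.
Hasse bound: |23 − (23+1)| = |-1| = 1 ≤ 2√23 ≈ 9.5917 ✓.


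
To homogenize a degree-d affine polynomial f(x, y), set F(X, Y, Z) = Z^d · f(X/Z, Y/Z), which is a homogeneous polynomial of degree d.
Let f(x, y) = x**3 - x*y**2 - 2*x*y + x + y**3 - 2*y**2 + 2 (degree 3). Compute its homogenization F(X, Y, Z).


F(X, Y, Z) = X**3 - X*Y**2 - 2*X*Y*Z + X*Z**2 + Y**3 - 2*Y**2*Z + 2*Z**3

deg(f) = 3.
Substitute x = X/Z, y = Y/Z into f, then multiply by Z^3.
  monomial 1·x^3·y^0 ↦ 1·X^3·Y^0·Z^0.
  monomial -1·x^1·y^2 ↦ -1·X^1·Y^2·Z^0.
  monomial -2·x^1·y^1 ↦ -2·X^1·Y^1·Z^1.
  monomial 1·x^1·y^0 ↦ 1·X^1·Y^0·Z^2.
  monomial 1·x^0·y^3 ↦ 1·X^0·Y^3·Z^0.
  monomial -2·x^0·y^2 ↦ -2·X^0·Y^2·Z^1.
  monomial 2·x^0·y^0 ↦ 2·X^0·Y^0·Z^3.
Collecting: F(X, Y, Z) = X**3 - X*Y**2 - 2*X*Y*Z + X*Z**2 + Y**3 - 2*Y**2*Z + 2*Z**3.


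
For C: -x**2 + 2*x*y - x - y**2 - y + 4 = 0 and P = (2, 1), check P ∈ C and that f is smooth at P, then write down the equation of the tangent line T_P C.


Tangent line at P: -3*x + y + 5 = 0.

Step 1: f(2, 1) = 0, so P lies on C.
Step 2: partial derivatives
  f_x(x, y) = -2*x + 2*y - 1, f_y(x, y) = 2*x - 2*y - 1.
  f_x(P) = -3, f_y(P) = 1 (gradient nonzero, so P is smooth).
Step 3: tangent line at P: -3·(x − 2) + 1·(y − 1) = 0.
Expanding: -3*x + y + 5 = 0.


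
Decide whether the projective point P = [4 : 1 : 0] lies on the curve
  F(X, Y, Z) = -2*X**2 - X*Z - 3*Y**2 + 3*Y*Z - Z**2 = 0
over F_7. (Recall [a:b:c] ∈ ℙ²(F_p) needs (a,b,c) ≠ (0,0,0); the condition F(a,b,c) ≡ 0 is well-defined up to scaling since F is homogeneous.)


F(4,1,0) ≡ 0 (mod 7); P is on the curve.

Evaluate F(4, 1, 0) term-by-term (mod 7).
  -2*X**2 ↦ -2·16·1·1 = -32
  -X*Z ↦ -1·4·1·0 = 0
  -3*Y**2 ↦ -3·1·1·1 = -3
  3*Y*Z ↦ 3·1·1·0 = 0
  -Z**2 ↦ -1·1·1·0 = 0
Sum: F(4, 1, 0) = (-32) + (0) + (-3) + (0) + (0) = -35.
Reducing mod 7: -35 ≡ 0 (mod 7).
Since F(a, b, c) ≡ 0 (mod 7), P lies on the curve.


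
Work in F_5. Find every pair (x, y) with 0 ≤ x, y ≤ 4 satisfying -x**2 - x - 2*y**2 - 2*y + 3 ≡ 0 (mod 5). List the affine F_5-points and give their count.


Affine F_5-points: {(2, 2)}; count = 1.

For each of the 25 pairs (x, y) ∈ F_5², evaluate f(x, y) mod 5. Record the zeros.
  x = 0: [0↦3, 1↦4, 2↦1, 3↦4, 4↦3]  zeros at y ∈ ∅
  x = 1: [0↦1, 1↦2, 2↦4, 3↦2, 4↦1]  zeros at y ∈ ∅
  x = 2: [0↦2, 1↦3, 2↦0, 3↦3, 4↦2]  zeros at y ∈ {2}
  x = 3: [0↦1, 1↦2, 2↦4, 3↦2, 4↦1]  zeros at y ∈ ∅
  x = 4: [0↦3, 1↦4, 2↦1, 3↦4, 4↦3]  zeros at y ∈ ∅
Collecting zeros: affine points = {(2, 2)}.
Total count |C(F_5)_aff| = 1.


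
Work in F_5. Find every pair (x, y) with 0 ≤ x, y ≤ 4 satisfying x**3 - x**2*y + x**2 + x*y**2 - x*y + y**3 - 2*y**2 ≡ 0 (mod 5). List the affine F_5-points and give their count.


Affine F_5-points: {(0, 0), (0, 2), (1, 1), (4, 0), (4, 3)}; count = 5.

For each of the 25 pairs (x, y) ∈ F_5², evaluate f(x, y) mod 5. Record the zeros.
  x = 0: [0↦0, 1↦4, 2↦0, 3↦4, 4↦2]  zeros at y ∈ {0, 2}
  x = 1: [0↦2, 1↦0, 2↦2, 3↦4, 4↦2]  zeros at y ∈ {1}
  x = 2: [0↦2, 1↦2, 2↦3, 3↦1, 4↦2]  zeros at y ∈ ∅
  x = 3: [0↦1, 1↦1, 2↦4, 3↦1, 4↦3]  zeros at y ∈ ∅
  x = 4: [0↦0, 1↦3, 2↦1, 3↦0, 4↦1]  zeros at y ∈ {0, 3}
Collecting zeros: affine points = {(0, 0), (0, 2), (1, 1), (4, 0), (4, 3)}.
Total count |C(F_5)_aff| = 5.


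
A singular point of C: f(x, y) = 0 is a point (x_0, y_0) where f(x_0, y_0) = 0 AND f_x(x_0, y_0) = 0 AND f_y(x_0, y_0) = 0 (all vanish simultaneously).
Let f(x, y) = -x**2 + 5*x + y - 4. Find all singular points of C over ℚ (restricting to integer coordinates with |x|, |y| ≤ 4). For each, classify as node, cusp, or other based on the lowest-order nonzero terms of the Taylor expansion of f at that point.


No singular points in the scanned grid; C is smooth there.

Compute partial derivatives:
  f_x = 5 - 2*x.
  f_y = 1.
f_y = 1 is a nonzero constant, so f_y never vanishes: no point (x, y) can satisfy f = f_x = f_y = 0. In particular no (x, y) ∈ {−4, ..., 4}² is singular; the curve is smooth.


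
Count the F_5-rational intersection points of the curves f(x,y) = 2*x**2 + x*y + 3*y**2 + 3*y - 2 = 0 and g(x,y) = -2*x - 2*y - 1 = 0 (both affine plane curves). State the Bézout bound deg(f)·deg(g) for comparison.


Common zeros: ∅; count = 0; Bézout bound = 2.

deg(f) = 2, deg(g) = 1, so Bézout bound = 2.
Scan x ∈ F_5. For each x, list the y ∈ F_5 with f(x, y) ≡ 0 and those with g(x, y) ≡ 0 (mod 5); the common zeros in that column are the intersection.
  x = 0: f ≡ 0 at y ∈ ∅; g ≡ 0 at y ∈ {2}; common: ∅.
  x = 1: f ≡ 0 at y ∈ {0, 2}; g ≡ 0 at y ∈ {1}; common: ∅.
  x = 2: f ≡ 0 at y ∈ ∅; g ≡ 0 at y ∈ {0}; common: ∅.
  x = 3: f ≡ 0 at y ∈ {1, 2}; g ≡ 0 at y ∈ {4}; common: ∅.
  x = 4: f ≡ 0 at y ∈ {0, 1}; g ≡ 0 at y ∈ {3}; common: ∅.
Collecting: common zeros = ∅, so the count is 0.
Comparison with the Bézout bound: 0 ≤ 2 = deg(f)·deg(g), as expected for curves with no common component (the affine F_5-count falls short of the bound because intersections may lie at infinity, over extension fields, or carry multiplicity).


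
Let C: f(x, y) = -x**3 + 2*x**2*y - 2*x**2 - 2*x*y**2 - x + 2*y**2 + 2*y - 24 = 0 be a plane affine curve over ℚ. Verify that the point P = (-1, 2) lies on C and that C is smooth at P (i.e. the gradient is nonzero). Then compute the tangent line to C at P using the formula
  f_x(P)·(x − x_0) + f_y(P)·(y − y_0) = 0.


Tangent line at P: -16*x + 20*y - 56 = 0.

Step 1: f(-1, 2) = 0, so P lies on C.
Step 2: partial derivatives
  f_x(x, y) = -3*x**2 + 4*x*y - 4*x - 2*y**2 - 1, f_y(x, y) = 2*x**2 - 4*x*y + 4*y + 2.
  f_x(P) = -16, f_y(P) = 20 (gradient nonzero, so P is smooth).
Step 3: tangent line at P: -16·(x − -1) + 20·(y − 2) = 0.
Expanding: -16*x + 20*y - 56 = 0.


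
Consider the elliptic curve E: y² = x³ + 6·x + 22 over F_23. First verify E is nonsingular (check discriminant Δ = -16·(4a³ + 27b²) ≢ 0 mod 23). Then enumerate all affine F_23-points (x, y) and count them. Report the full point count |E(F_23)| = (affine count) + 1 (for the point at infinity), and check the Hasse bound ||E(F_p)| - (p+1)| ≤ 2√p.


Affine points = {(1, 11), (1, 12), (4, 8), (4, 15), (5, 4), (5, 19), (7, 4), (7, 19), (9, 0), (10, 1), (10, 22), (11, 4), (11, 19), (17, 0), (19, 7), (19, 16), (20, 0), (21, 5), (21, 18)}; affine count = 19; |E(F_23)| = 20.

Discriminant check: Δ ∝ 4a³ + 27b² = 4·6³ + 27·22² = 4·216 + 27·484 ≡ 17 (mod 23). Nonzero ⇒ E is nonsingular.
For each x ∈ F_23, compute rhs = x³ + 6·x + 22 mod 23, then count y ∈ F_23 with y² ≡ rhs.
  x = 0: rhs = 22, matching y values: none (0 points).
  x = 1: rhs = 6, matching y values: 11, 12 (2 points).
  x = 2: rhs = 19, matching y values: none (0 points).
  x = 3: rhs = 21, matching y values: none (0 points).
  x = 4: rhs = 18, matching y values: 8, 15 (2 points).
  x = 5: rhs = 16, matching y values: 4, 19 (2 points).
  x = 6: rhs = 21, matching y values: none (0 points).
  x = 7: rhs = 16, matching y values: 4, 19 (2 points).
  x = 8: rhs = 7, matching y values: none (0 points).
  x = 9: rhs = 0, matching y values: 0 (1 points).
  x = 10: rhs = 1, matching y values: 1, 22 (2 points).
  x = 11: rhs = 16, matching y values: 4, 19 (2 points).
  x = 12: rhs = 5, matching y values: none (0 points).
  x = 13: rhs = 20, matching y values: none (0 points).
  x = 14: rhs = 21, matching y values: none (0 points).
  x = 15: rhs = 14, matching y values: none (0 points).
  x = 16: rhs = 5, matching y values: none (0 points).
  x = 17: rhs = 0, matching y values: 0 (1 points).
  x = 18: rhs = 5, matching y values: none (0 points).
  x = 19: rhs = 3, matching y values: 7, 16 (2 points).
  x = 20: rhs = 0, matching y values: 0 (1 points).
  x = 21: rhs = 2, matching y values: 5, 18 (2 points).
  x = 22: rhs = 15, matching y values: none (0 points).
Total affine count: 19.
Full point count |E(F_23)| = 19 + 1 = 20.
Hasse bound: |20 − (23+1)| = |-4| = 4 ≤ 2√23 ≈ 9.5917 ✓.


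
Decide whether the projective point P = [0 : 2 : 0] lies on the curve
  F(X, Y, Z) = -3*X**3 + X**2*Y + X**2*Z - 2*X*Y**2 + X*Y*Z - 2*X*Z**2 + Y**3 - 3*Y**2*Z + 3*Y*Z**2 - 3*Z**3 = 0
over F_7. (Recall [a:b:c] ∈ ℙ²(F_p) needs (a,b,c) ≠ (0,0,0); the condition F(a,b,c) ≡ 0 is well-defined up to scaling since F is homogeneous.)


F(0,2,0) ≡ 1 (mod 7); P is NOT on the curve.

Evaluate F(0, 2, 0) term-by-term (mod 7).
  -3*X**3 ↦ -3·0·1·1 = 0
  X**2*Y ↦ 1·0·2·1 = 0
  X**2*Z ↦ 1·0·1·0 = 0
  -2*X*Y**2 ↦ -2·0·4·1 = 0
  X*Y*Z ↦ 1·0·2·0 = 0
  -2*X*Z**2 ↦ -2·0·1·0 = 0
  Y**3 ↦ 1·1·8·1 = 8
  -3*Y**2*Z ↦ -3·1·4·0 = 0
  3*Y*Z**2 ↦ 3·1·2·0 = 0
  -3*Z**3 ↦ -3·1·1·0 = 0
Sum: F(0, 2, 0) = (0) + (0) + (0) + (0) + (0) + (0) + (8) + (0) + (0) + (0) = 8.
Reducing mod 7: 8 ≡ 1 (mod 7).
Since F(a, b, c) ≡ 1 ≠ 0 (mod 7), P does NOT lie on the curve.


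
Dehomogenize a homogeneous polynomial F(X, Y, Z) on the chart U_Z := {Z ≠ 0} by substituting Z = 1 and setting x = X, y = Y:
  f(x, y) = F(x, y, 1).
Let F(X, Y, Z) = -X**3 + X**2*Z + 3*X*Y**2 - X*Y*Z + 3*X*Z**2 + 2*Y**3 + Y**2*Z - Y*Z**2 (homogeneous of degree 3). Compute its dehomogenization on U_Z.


f(x, y) = -x**3 + x**2 + 3*x*y**2 - x*y + 3*x + 2*y**3 + y**2 - y

On U_Z we set Z = 1. Each monomial c·X^i·Y^j·Z^k in F becomes c·x^i·y^j·1^k = c·x^i·y^j.
Substituting Z = 1: F(X, Y, 1) = -x**3 + x**2 + 3*x*y**2 - x*y + 3*x + 2*y**3 + y**2 - y.
Note: deg(f) ≤ deg(F) = 3; strict inequality happens when F is divisible by Z (lost terms).


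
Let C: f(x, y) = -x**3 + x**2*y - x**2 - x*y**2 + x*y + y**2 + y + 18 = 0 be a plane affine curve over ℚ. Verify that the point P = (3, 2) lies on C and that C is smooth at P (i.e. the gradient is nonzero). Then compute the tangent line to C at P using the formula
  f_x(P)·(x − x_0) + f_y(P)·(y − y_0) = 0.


Tangent line at P: -23*x + 5*y + 59 = 0.

Step 1: f(3, 2) = 0, so P lies on C.
Step 2: partial derivatives
  f_x(x, y) = -3*x**2 + 2*x*y - 2*x - y**2 + y, f_y(x, y) = x**2 - 2*x*y + x + 2*y + 1.
  f_x(P) = -23, f_y(P) = 5 (gradient nonzero, so P is smooth).
Step 3: tangent line at P: -23·(x − 3) + 5·(y − 2) = 0.
Expanding: -23*x + 5*y + 59 = 0.


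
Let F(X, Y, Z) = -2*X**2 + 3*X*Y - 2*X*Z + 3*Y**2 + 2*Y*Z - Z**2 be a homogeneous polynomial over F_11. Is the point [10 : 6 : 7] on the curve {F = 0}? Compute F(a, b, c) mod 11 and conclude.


F(10,6,7) ≡ 5 (mod 11); P is NOT on the curve.

Evaluate F(10, 6, 7) term-by-term (mod 11).
  -2*X**2 ↦ -2·100·1·1 = -200
  3*X*Y ↦ 3·10·6·1 = 180
  -2*X*Z ↦ -2·10·1·7 = -140
  3*Y**2 ↦ 3·1·36·1 = 108
  2*Y*Z ↦ 2·1·6·7 = 84
  -Z**2 ↦ -1·1·1·49 = -49
Sum: F(10, 6, 7) = (-200) + (180) + (-140) + (108) + (84) + (-49) = -17.
Reducing mod 11: -17 ≡ 5 (mod 11).
Since F(a, b, c) ≡ 5 ≠ 0 (mod 11), P does NOT lie on the curve.


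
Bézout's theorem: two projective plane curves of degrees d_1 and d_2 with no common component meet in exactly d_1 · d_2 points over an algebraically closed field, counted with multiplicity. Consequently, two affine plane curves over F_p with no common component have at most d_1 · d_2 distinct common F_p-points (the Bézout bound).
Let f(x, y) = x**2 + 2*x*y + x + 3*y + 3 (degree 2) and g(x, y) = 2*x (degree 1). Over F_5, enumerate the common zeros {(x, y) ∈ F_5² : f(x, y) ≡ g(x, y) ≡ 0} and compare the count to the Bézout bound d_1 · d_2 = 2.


Common zeros: {(0, 4)}; count = 1; Bézout bound = 2.

deg(f) = 2, deg(g) = 1, so Bézout bound = 2.
Scan x ∈ F_5. For each x, list the y ∈ F_5 with f(x, y) ≡ 0 and those with g(x, y) ≡ 0 (mod 5); the common zeros in that column are the intersection.
  x = 0: f ≡ 0 at y ∈ {4}; g ≡ 0 at y ∈ {0, 1, 2, 3, 4}; common: {4}.
  x = 1: f ≡ 0 at y ∈ {0, 1, 2, 3, 4}; g ≡ 0 at y ∈ ∅; common: ∅.
  x = 2: f ≡ 0 at y ∈ {3}; g ≡ 0 at y ∈ ∅; common: ∅.
  x = 3: f ≡ 0 at y ∈ {0}; g ≡ 0 at y ∈ ∅; common: ∅.
  x = 4: f ≡ 0 at y ∈ {2}; g ≡ 0 at y ∈ ∅; common: ∅.
Collecting: common zeros = {(0, 4)}, so the count is 1.
Comparison with the Bézout bound: 1 ≤ 2 = deg(f)·deg(g), as expected for curves with no common component (the affine F_5-count falls short of the bound because intersections may lie at infinity, over extension fields, or carry multiplicity).


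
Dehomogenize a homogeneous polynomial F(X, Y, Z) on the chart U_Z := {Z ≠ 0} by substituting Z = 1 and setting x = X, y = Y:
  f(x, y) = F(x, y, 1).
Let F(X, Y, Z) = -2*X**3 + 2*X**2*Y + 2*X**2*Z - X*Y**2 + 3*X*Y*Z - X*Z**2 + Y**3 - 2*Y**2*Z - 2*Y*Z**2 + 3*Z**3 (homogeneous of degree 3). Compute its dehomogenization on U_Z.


f(x, y) = -2*x**3 + 2*x**2*y + 2*x**2 - x*y**2 + 3*x*y - x + y**3 - 2*y**2 - 2*y + 3

On U_Z we set Z = 1. Each monomial c·X^i·Y^j·Z^k in F becomes c·x^i·y^j·1^k = c·x^i·y^j.
Substituting Z = 1: F(X, Y, 1) = -2*x**3 + 2*x**2*y + 2*x**2 - x*y**2 + 3*x*y - x + y**3 - 2*y**2 - 2*y + 3.
Note: deg(f) ≤ deg(F) = 3; strict inequality happens when F is divisible by Z (lost terms).


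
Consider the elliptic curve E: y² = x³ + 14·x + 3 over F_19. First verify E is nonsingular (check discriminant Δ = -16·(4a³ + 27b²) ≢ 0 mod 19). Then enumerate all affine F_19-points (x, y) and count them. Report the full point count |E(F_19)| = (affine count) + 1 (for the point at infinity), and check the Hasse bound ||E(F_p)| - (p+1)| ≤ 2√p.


Affine points = {(2, 1), (2, 18), (4, 3), (4, 16), (7, 8), (7, 11), (8, 0), (11, 5), (11, 14), (13, 8), (13, 11), (14, 6), (14, 13), (15, 4), (15, 15), (17, 9), (17, 10), (18, 8), (18, 11)}; affine count = 19; |E(F_19)| = 20.

Discriminant check: Δ ∝ 4a³ + 27b² = 4·14³ + 27·3² = 4·2744 + 27·9 ≡ 9 (mod 19). Nonzero ⇒ E is nonsingular.
For each x ∈ F_19, compute rhs = x³ + 14·x + 3 mod 19, then count y ∈ F_19 with y² ≡ rhs.
  x = 0: rhs = 3, matching y values: none (0 points).
  x = 1: rhs = 18, matching y values: none (0 points).
  x = 2: rhs = 1, matching y values: 1, 18 (2 points).
  x = 3: rhs = 15, matching y values: none (0 points).
  x = 4: rhs = 9, matching y values: 3, 16 (2 points).
  x = 5: rhs = 8, matching y values: none (0 points).
  x = 6: rhs = 18, matching y values: none (0 points).
  x = 7: rhs = 7, matching y values: 8, 11 (2 points).
  x = 8: rhs = 0, matching y values: 0 (1 points).
  x = 9: rhs = 3, matching y values: none (0 points).
  x = 10: rhs = 3, matching y values: none (0 points).
  x = 11: rhs = 6, matching y values: 5, 14 (2 points).
  x = 12: rhs = 18, matching y values: none (0 points).
  x = 13: rhs = 7, matching y values: 8, 11 (2 points).
  x = 14: rhs = 17, matching y values: 6, 13 (2 points).
  x = 15: rhs = 16, matching y values: 4, 15 (2 points).
  x = 16: rhs = 10, matching y values: none (0 points).
  x = 17: rhs = 5, matching y values: 9, 10 (2 points).
  x = 18: rhs = 7, matching y values: 8, 11 (2 points).
Total affine count: 19.
Full point count |E(F_19)| = 19 + 1 = 20.
Hasse bound: |20 − (19+1)| = |0| = 0 ≤ 2√19 ≈ 8.7178 ✓.


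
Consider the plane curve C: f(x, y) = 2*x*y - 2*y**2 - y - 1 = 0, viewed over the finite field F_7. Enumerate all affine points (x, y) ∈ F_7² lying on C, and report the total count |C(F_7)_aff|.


Affine F_7-points: {(0, 5), (1, 2), (2, 1), (2, 4), (6, 3), (6, 6)}; count = 6.

For each of the 49 pairs (x, y) ∈ F_7², evaluate f(x, y) mod 7. Record the zeros.
  x = 0: [0↦6, 1↦3, 2↦3, 3↦6, 4↦5, 5↦0, 6↦5]  zeros at y ∈ {5}
  x = 1: [0↦6, 1↦5, 2↦0, 3↦5, 4↦6, 5↦3, 6↦3]  zeros at y ∈ {2}
  x = 2: [0↦6, 1↦0, 2↦4, 3↦4, 4↦0, 5↦6, 6↦1]  zeros at y ∈ {1, 4}
  x = 3: [0↦6, 1↦2, 2↦1, 3↦3, 4↦1, 5↦2, 6↦6]  zeros at y ∈ ∅
  x = 4: [0↦6, 1↦4, 2↦5, 3↦2, 4↦2, 5↦5, 6↦4]  zeros at y ∈ ∅
  x = 5: [0↦6, 1↦6, 2↦2, 3↦1, 4↦3, 5↦1, 6↦2]  zeros at y ∈ ∅
  x = 6: [0↦6, 1↦1, 2↦6, 3↦0, 4↦4, 5↦4, 6↦0]  zeros at y ∈ {3, 6}
Collecting zeros: affine points = {(0, 5), (1, 2), (2, 1), (2, 4), (6, 3), (6, 6)}.
Total count |C(F_7)_aff| = 6.


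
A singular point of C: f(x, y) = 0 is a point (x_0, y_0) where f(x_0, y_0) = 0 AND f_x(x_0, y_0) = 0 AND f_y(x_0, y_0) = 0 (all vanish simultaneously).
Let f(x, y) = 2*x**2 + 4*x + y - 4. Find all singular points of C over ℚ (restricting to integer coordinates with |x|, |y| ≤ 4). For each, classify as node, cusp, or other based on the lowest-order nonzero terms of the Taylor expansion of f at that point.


No singular points in the scanned grid; C is smooth there.

Compute partial derivatives:
  f_x = 4*x + 4.
  f_y = 1.
f_y = 1 is a nonzero constant, so f_y never vanishes: no point (x, y) can satisfy f = f_x = f_y = 0. In particular no (x, y) ∈ {−4, ..., 4}² is singular; the curve is smooth.


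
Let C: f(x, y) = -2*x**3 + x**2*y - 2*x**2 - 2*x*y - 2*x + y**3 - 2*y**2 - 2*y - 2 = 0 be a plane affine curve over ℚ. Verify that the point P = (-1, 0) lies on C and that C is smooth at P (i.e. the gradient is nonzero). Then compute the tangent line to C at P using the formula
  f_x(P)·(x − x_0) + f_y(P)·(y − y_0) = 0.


Tangent line at P: -4*x + y - 4 = 0.

Step 1: f(-1, 0) = 0, so P lies on C.
Step 2: partial derivatives
  f_x(x, y) = -6*x**2 + 2*x*y - 4*x - 2*y - 2, f_y(x, y) = x**2 - 2*x + 3*y**2 - 4*y - 2.
  f_x(P) = -4, f_y(P) = 1 (gradient nonzero, so P is smooth).
Step 3: tangent line at P: -4·(x − -1) + 1·(y − 0) = 0.
Expanding: -4*x + y - 4 = 0.


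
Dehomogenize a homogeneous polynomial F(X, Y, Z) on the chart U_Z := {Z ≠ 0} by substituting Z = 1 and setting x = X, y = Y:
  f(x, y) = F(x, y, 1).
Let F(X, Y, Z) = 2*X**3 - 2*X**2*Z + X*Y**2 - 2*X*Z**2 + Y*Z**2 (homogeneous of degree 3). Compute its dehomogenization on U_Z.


f(x, y) = 2*x**3 - 2*x**2 + x*y**2 - 2*x + y

On U_Z we set Z = 1. Each monomial c·X^i·Y^j·Z^k in F becomes c·x^i·y^j·1^k = c·x^i·y^j.
Substituting Z = 1: F(X, Y, 1) = 2*x**3 - 2*x**2 + x*y**2 - 2*x + y.
Note: deg(f) ≤ deg(F) = 3; strict inequality happens when F is divisible by Z (lost terms).


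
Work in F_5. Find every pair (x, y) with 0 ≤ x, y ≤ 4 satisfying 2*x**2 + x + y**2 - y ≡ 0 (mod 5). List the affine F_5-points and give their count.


Affine F_5-points: {(0, 0), (0, 1), (1, 2), (1, 4), (2, 0), (2, 1)}; count = 6.

For each of the 25 pairs (x, y) ∈ F_5², evaluate f(x, y) mod 5. Record the zeros.
  x = 0: [0↦0, 1↦0, 2↦2, 3↦1, 4↦2]  zeros at y ∈ {0, 1}
  x = 1: [0↦3, 1↦3, 2↦0, 3↦4, 4↦0]  zeros at y ∈ {2, 4}
  x = 2: [0↦0, 1↦0, 2↦2, 3↦1, 4↦2]  zeros at y ∈ {0, 1}
  x = 3: [0↦1, 1↦1, 2↦3, 3↦2, 4↦3]  zeros at y ∈ ∅
  x = 4: [0↦1, 1↦1, 2↦3, 3↦2, 4↦3]  zeros at y ∈ ∅
Collecting zeros: affine points = {(0, 0), (0, 1), (1, 2), (1, 4), (2, 0), (2, 1)}.
Total count |C(F_5)_aff| = 6.


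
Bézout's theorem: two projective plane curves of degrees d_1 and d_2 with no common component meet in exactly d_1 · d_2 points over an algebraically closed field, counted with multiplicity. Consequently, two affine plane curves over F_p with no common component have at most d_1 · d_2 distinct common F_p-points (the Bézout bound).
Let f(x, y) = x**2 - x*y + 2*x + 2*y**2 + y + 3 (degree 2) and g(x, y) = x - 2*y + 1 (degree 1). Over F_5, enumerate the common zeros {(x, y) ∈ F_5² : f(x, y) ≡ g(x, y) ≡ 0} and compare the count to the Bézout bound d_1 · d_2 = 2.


Common zeros: ∅; count = 0; Bézout bound = 2.

deg(f) = 2, deg(g) = 1, so Bézout bound = 2.
Scan x ∈ F_5. For each x, list the y ∈ F_5 with f(x, y) ≡ 0 and those with g(x, y) ≡ 0 (mod 5); the common zeros in that column are the intersection.
  x = 0: f ≡ 0 at y ∈ ∅; g ≡ 0 at y ∈ {3}; common: ∅.
  x = 1: f ≡ 0 at y ∈ ∅; g ≡ 0 at y ∈ {1}; common: ∅.
  x = 2: f ≡ 0 at y ∈ ∅; g ≡ 0 at y ∈ {4}; common: ∅.
  x = 3: f ≡ 0 at y ∈ {3}; g ≡ 0 at y ∈ {2}; common: ∅.
  x = 4: f ≡ 0 at y ∈ ∅; g ≡ 0 at y ∈ {0}; common: ∅.
Collecting: common zeros = ∅, so the count is 0.
Comparison with the Bézout bound: 0 ≤ 2 = deg(f)·deg(g), as expected for curves with no common component (the affine F_5-count falls short of the bound because intersections may lie at infinity, over extension fields, or carry multiplicity).
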